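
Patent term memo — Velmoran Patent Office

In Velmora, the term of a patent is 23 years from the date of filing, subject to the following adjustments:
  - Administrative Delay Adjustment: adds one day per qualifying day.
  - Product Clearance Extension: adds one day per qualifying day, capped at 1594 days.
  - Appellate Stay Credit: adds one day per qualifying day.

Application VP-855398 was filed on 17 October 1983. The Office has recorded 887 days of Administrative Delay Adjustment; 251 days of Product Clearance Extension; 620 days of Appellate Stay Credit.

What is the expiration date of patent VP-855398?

2011-08-10

Base term: filing date + 23 years → 17 October 2006.
Administrative Delay Adjustment: +887 days → 22 March 2009.
Product Clearance Extension: 251 days (within the 1594-day cap) → +251 days → 28 November 2009.
Appellate Stay Credit: +620 days → 10 August 2011.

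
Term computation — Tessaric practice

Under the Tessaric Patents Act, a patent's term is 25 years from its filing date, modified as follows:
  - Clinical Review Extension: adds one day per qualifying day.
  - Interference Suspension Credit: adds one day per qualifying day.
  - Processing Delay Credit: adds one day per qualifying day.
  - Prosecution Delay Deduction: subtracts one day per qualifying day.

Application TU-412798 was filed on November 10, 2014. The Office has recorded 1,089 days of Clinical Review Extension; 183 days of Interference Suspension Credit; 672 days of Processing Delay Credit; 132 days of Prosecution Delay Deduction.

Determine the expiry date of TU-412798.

Base term: filing date + 25 years → 10 November 2039.
Clinical Review Extension: +1089 days → 3 November 2042.
Interference Suspension Credit: +183 days → 5 May 2043.
Processing Delay Credit: +672 days → 7 March 2045.
Prosecution Delay Deduction: −132 days → 26 October 2044.

2044-10-26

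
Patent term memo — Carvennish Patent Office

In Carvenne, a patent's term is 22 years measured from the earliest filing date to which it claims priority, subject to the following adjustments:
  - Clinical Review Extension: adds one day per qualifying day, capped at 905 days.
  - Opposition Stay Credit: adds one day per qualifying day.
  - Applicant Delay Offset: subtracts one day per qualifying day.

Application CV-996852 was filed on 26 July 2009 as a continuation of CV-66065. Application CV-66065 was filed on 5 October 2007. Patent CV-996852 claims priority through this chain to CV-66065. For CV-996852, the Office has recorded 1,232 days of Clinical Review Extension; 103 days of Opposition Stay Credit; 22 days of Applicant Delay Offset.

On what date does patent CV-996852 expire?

Earliest priority filing: 5 October 2007.
Base term: 5 October 2007 + 22 years → 5 October 2029.
Clinical Review Extension: 1232 days claimed exceeds the 905-day cap, so +905 days → 28 March 2032.
Opposition Stay Credit: +103 days → 9 July 2032.
Applicant Delay Offset: −22 days → 17 June 2032.

June 17, 2032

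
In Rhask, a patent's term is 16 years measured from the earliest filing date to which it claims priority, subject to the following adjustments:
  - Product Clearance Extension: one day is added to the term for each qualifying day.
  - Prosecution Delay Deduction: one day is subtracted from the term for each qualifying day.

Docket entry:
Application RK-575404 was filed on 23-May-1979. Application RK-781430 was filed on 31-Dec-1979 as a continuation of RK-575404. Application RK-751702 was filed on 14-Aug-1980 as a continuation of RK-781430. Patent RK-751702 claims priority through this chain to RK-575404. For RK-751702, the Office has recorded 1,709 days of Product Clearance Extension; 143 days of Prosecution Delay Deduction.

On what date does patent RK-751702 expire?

Earliest priority filing: 23 May 1979.
Base term: 23 May 1979 + 16 years → 23 May 1995.
Product Clearance Extension: +1709 days → 26 January 2000.
Prosecution Delay Deduction: −143 days → 5 September 1999.

1999-09-05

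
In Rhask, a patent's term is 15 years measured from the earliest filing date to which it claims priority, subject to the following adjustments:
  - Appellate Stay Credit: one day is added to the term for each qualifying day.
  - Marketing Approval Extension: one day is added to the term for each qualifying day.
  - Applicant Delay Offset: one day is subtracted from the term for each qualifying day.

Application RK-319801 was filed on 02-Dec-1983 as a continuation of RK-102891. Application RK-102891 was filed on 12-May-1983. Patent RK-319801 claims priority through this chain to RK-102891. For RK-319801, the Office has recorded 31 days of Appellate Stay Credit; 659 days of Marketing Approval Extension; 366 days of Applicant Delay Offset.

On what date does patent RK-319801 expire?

1999-04-01

Earliest priority filing: 12 May 1983.
Base term: 12 May 1983 + 15 years → 12 May 1998.
Appellate Stay Credit: +31 days → 12 June 1998.
Marketing Approval Extension: +659 days → 1 April 2000.
Applicant Delay Offset: −366 days → 1 April 1999.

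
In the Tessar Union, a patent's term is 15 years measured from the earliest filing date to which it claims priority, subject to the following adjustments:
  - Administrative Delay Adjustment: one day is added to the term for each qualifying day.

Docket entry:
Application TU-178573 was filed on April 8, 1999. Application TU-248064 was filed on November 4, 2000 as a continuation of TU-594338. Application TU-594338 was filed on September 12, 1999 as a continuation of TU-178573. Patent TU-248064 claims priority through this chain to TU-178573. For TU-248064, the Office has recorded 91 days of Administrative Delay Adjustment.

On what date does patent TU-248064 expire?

Earliest priority filing: 8 April 1999.
Base term: 8 April 1999 + 15 years → 8 April 2014.
Administrative Delay Adjustment: +91 days → 8 July 2014.

July 8, 2014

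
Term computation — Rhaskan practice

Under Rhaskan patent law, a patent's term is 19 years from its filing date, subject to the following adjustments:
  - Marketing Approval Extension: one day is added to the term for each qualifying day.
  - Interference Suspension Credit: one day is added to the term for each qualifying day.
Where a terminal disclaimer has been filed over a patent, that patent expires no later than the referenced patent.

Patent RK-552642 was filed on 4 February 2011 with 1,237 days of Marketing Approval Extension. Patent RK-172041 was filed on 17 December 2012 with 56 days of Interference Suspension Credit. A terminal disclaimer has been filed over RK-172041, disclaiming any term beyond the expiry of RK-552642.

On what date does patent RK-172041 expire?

Natural term of RK-172041:
  Base: filing + 19 years → 17 December 2031.
  Interference Suspension Credit: +56 days → 11 February 2032.
Expiry of referenced patent RK-552642:
  Base: filing + 19 years → 4 February 2030.
  Marketing Approval Extension: +1237 days → 25 June 2033.
Terminal disclaimer: RK-172041 expires on the earlier of 11 February 2032 and 25 June 2033.

2032-02-11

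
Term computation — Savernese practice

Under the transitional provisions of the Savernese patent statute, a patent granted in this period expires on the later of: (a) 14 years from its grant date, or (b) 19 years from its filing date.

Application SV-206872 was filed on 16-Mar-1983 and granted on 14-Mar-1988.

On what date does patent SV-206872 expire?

(a) grant + 14 years → 14 March 2002.
(b) filing + 19 years → 16 March 2002.
Later of the two: 16 March 2002.

March 16, 2002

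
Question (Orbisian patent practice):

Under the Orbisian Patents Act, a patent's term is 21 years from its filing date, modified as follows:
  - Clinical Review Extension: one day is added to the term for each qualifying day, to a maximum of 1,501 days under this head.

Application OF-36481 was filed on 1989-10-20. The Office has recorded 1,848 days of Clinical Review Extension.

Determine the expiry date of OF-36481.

2014-11-29

Base term: filing date + 21 years → 20 October 2010.
Clinical Review Extension: 1848 days claimed exceeds the 1501-day cap, so +1501 days → 29 November 2014.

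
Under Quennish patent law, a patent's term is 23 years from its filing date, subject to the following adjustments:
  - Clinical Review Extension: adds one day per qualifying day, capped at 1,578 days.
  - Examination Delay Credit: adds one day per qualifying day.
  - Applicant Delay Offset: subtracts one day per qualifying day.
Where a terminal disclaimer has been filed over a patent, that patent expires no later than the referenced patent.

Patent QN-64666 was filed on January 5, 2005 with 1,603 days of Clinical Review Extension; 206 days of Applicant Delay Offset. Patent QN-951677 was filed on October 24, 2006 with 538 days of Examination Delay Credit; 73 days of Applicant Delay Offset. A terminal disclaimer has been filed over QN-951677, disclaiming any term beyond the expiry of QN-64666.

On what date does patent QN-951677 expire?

Natural term of QN-951677:
  Base: filing + 23 years → 24 October 2029.
  Examination Delay Credit: +538 days → 15 April 2031.
  Applicant Delay Offset: −73 days → 1 February 2031.
Expiry of referenced patent QN-64666:
  Base: filing + 23 years → 5 January 2028.
  Clinical Review Extension: 1603 days claimed exceeds the 1578-day cap, so +1578 days → 1 May 2032.
  Applicant Delay Offset: −206 days → 8 October 2031.
Terminal disclaimer: QN-951677 expires on the earlier of 1 February 2031 and 8 October 2031.

2031-02-01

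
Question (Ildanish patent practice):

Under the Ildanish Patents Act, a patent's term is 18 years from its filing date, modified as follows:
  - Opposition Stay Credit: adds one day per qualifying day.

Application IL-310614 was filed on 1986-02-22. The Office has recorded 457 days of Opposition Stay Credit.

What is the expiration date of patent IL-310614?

May 24, 2005

Base term: filing date + 18 years → 22 February 2004.
Opposition Stay Credit: +457 days → 24 May 2005.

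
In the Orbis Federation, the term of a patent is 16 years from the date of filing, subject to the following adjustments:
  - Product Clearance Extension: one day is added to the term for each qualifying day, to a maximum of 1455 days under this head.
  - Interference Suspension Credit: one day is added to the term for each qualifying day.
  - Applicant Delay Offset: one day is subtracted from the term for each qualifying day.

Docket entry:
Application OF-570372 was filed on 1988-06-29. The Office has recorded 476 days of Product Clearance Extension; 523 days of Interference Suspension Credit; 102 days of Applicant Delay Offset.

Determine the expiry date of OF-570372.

Base term: filing date + 16 years → 29 June 2004.
Product Clearance Extension: 476 days (within the 1455-day cap) → +476 days → 18 October 2005.
Interference Suspension Credit: +523 days → 25 March 2007.
Applicant Delay Offset: −102 days → 13 December 2006.

2006-12-13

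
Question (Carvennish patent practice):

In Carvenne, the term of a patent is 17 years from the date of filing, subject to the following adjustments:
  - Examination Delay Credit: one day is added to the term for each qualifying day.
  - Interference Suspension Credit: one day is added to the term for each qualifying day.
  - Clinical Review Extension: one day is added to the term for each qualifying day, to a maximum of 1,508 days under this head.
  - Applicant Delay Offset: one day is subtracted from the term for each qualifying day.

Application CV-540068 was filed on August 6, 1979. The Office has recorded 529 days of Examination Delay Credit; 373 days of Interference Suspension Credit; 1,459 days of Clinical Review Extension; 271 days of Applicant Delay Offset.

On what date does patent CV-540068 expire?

2002-04-27

Base term: filing date + 17 years → 6 August 1996.
Examination Delay Credit: +529 days → 17 January 1998.
Interference Suspension Credit: +373 days → 25 January 1999.
Clinical Review Extension: 1459 days (within the 1508-day cap) → +1459 days → 23 January 2003.
Applicant Delay Offset: −271 days → 27 April 2002.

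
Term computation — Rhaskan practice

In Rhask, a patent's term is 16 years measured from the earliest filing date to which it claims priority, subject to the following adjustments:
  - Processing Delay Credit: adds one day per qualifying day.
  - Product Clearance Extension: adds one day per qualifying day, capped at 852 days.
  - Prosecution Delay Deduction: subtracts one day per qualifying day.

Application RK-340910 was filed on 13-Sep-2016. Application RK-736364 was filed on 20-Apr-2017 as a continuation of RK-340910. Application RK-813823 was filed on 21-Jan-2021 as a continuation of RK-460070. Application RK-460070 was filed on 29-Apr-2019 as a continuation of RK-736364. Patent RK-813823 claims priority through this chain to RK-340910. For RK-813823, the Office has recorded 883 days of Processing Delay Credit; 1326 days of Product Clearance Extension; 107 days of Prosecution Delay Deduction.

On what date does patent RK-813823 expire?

February 27, 2037

Earliest priority filing: 13 September 2016.
Base term: 13 September 2016 + 16 years → 13 September 2032.
Processing Delay Credit: +883 days → 13 February 2035.
Product Clearance Extension: 1326 days claimed exceeds the 852-day cap, so +852 days → 14 June 2037.
Prosecution Delay Deduction: −107 days → 27 February 2037.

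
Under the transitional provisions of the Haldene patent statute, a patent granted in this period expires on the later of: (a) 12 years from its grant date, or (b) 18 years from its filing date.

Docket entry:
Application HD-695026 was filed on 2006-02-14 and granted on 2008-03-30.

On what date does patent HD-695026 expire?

February 14, 2024

(a) grant + 12 years → 30 March 2020.
(b) filing + 18 years → 14 February 2024.
Later of the two: 14 February 2024.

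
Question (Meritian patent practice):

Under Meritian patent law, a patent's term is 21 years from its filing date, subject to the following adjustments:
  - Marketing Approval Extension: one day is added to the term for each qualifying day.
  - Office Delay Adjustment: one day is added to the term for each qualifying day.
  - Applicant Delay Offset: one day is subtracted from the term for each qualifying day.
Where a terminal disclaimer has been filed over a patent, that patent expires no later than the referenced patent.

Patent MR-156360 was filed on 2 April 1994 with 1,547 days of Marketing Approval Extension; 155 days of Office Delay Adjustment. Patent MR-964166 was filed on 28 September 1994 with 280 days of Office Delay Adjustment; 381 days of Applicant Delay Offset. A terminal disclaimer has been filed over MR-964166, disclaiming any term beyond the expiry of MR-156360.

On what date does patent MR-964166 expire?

2015-06-19

Natural term of MR-964166:
  Base: filing + 21 years → 28 September 2015.
  Office Delay Adjustment: +280 days → 4 July 2016.
  Applicant Delay Offset: −381 days → 19 June 2015.
Expiry of referenced patent MR-156360:
  Base: filing + 21 years → 2 April 2015.
  Marketing Approval Extension: +1547 days → 27 June 2019.
  Office Delay Adjustment: +155 days → 29 November 2019.
Terminal disclaimer: MR-964166 expires on the earlier of 19 June 2015 and 29 November 2019.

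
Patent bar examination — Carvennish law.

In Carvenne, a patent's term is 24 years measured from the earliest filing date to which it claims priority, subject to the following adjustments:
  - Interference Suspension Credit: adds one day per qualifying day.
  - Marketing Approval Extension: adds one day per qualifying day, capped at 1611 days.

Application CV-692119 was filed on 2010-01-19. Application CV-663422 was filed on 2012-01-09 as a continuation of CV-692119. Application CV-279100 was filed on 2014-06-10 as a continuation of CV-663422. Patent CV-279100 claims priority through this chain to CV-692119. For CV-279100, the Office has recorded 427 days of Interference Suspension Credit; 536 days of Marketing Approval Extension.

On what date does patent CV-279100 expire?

Earliest priority filing: 19 January 2010.
Base term: 19 January 2010 + 24 years → 19 January 2034.
Interference Suspension Credit: +427 days → 22 March 2035.
Marketing Approval Extension: 536 days (within the 1611-day cap) → +536 days → 8 September 2036.

2036-09-08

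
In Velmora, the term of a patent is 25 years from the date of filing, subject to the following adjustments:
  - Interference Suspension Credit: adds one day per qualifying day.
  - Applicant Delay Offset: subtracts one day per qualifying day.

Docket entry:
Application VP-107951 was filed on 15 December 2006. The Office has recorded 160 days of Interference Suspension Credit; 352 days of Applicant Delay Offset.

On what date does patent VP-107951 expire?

June 6, 2031

Base term: filing date + 25 years → 15 December 2031.
Interference Suspension Credit: +160 days → 23 May 2032.
Applicant Delay Offset: −352 days → 6 June 2031.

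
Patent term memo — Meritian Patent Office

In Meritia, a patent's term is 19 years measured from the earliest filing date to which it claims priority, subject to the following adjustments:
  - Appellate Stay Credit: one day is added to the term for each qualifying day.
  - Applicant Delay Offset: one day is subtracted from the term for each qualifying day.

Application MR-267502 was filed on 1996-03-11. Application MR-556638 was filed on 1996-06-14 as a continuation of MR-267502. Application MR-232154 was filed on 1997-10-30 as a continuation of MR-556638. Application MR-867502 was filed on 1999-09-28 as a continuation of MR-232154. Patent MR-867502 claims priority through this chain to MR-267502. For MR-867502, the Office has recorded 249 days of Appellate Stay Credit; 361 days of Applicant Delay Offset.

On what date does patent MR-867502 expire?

2014-11-19

Earliest priority filing: 11 March 1996.
Base term: 11 March 1996 + 19 years → 11 March 2015.
Appellate Stay Credit: +249 days → 15 November 2015.
Applicant Delay Offset: −361 days → 19 November 2014.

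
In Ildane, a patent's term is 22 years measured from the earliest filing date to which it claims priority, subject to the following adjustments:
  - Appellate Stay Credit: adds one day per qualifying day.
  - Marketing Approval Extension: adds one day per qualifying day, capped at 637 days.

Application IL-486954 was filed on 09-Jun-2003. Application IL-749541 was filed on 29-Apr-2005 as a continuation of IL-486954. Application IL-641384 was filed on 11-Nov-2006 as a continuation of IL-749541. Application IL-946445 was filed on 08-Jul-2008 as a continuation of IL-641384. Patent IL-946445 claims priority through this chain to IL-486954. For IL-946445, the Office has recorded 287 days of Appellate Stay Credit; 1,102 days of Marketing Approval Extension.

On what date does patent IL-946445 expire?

2027-12-20

Earliest priority filing: 9 June 2003.
Base term: 9 June 2003 + 22 years → 9 June 2025.
Appellate Stay Credit: +287 days → 23 March 2026.
Marketing Approval Extension: 1102 days claimed exceeds the 637-day cap, so +637 days → 20 December 2027.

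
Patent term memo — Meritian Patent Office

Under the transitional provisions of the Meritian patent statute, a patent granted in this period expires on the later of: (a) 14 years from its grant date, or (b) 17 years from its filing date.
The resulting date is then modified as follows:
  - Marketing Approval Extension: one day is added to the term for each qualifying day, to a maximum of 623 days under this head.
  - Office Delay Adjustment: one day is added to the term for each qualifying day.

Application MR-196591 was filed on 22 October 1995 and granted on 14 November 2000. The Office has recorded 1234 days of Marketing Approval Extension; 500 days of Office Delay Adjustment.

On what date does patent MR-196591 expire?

2017-12-11

(a) grant + 14 years → 14 November 2014.
(b) filing + 17 years → 22 October 2012.
Later of the two: 14 November 2014.
Marketing Approval Extension: 1234 days claimed exceeds the 623-day cap, so +623 days → 29 July 2016.
Office Delay Adjustment: +500 days → 11 December 2017.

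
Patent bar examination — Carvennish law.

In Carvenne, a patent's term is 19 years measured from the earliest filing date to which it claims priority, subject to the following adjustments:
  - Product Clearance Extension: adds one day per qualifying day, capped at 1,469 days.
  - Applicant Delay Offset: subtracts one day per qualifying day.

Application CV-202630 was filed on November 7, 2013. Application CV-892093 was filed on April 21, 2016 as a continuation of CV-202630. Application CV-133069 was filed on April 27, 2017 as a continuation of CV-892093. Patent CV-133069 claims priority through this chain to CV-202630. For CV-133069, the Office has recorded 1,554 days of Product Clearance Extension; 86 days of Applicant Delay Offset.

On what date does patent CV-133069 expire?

2036-08-21

Earliest priority filing: 7 November 2013.
Base term: 7 November 2013 + 19 years → 7 November 2032.
Product Clearance Extension: 1554 days claimed exceeds the 1469-day cap, so +1469 days → 15 November 2036.
Applicant Delay Offset: −86 days → 21 August 2036.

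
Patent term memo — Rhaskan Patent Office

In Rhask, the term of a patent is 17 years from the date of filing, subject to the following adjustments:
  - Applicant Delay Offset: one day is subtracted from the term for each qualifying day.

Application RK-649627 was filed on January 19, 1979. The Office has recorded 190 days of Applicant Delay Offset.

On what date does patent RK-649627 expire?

Base term: filing date + 17 years → 19 January 1996.
Applicant Delay Offset: −190 days → 13 July 1995.

July 13, 1995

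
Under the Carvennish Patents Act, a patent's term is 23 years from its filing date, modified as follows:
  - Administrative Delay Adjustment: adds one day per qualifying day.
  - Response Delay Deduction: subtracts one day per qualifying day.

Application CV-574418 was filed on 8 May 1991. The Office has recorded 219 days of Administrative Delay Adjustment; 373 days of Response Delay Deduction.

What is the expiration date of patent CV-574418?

Base term: filing date + 23 years → 8 May 2014.
Administrative Delay Adjustment: +219 days → 13 December 2014.
Response Delay Deduction: −373 days → 5 December 2013.

December 5, 2013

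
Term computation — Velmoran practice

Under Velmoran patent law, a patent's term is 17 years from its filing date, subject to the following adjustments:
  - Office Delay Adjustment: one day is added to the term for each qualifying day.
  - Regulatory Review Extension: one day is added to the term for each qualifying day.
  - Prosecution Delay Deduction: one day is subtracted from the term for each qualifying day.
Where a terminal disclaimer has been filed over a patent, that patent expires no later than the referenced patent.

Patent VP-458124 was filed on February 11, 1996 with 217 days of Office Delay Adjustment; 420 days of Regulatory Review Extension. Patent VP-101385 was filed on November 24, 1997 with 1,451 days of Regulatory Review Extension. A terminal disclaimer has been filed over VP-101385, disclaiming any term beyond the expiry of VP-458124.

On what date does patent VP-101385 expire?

November 10, 2014

Natural term of VP-101385:
  Base: filing + 17 years → 24 November 2014.
  Regulatory Review Extension: +1451 days → 14 November 2018.
Expiry of referenced patent VP-458124:
  Base: filing + 17 years → 11 February 2013.
  Office Delay Adjustment: +217 days → 16 September 2013.
  Regulatory Review Extension: +420 days → 10 November 2014.
Terminal disclaimer: VP-101385 expires on the earlier of 14 November 2018 and 10 November 2014.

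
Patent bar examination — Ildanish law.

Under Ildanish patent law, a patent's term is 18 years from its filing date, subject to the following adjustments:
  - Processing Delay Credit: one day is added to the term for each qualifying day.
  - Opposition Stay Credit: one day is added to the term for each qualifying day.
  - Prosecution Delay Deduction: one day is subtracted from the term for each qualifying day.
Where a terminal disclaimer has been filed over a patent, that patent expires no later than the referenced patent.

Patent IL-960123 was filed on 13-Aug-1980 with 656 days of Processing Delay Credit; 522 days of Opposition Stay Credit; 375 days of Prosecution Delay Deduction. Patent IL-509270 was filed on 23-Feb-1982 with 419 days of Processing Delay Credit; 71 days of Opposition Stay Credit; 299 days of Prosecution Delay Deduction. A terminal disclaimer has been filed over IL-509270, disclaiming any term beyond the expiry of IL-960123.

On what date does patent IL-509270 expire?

Natural term of IL-509270:
  Base: filing + 18 years → 23 February 2000.
  Processing Delay Credit: +419 days → 17 April 2001.
  Opposition Stay Credit: +71 days → 27 June 2001.
  Prosecution Delay Deduction: −299 days → 1 September 2000.
Expiry of referenced patent IL-960123:
  Base: filing + 18 years → 13 August 1998.
  Processing Delay Credit: +656 days → 30 May 2000.
  Opposition Stay Credit: +522 days → 3 November 2001.
  Prosecution Delay Deduction: −375 days → 24 October 2000.
Terminal disclaimer: IL-509270 expires on the earlier of 1 September 2000 and 24 October 2000.

September 1, 2000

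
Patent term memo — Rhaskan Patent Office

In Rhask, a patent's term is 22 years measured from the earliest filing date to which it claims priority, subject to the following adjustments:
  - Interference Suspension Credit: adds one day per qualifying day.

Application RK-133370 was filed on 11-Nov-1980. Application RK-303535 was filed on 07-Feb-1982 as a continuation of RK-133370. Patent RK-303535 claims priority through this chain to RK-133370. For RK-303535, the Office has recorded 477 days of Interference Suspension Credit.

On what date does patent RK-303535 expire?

Earliest priority filing: 11 November 1980.
Base term: 11 November 1980 + 22 years → 11 November 2002.
Interference Suspension Credit: +477 days → 2 March 2004.

2004-03-02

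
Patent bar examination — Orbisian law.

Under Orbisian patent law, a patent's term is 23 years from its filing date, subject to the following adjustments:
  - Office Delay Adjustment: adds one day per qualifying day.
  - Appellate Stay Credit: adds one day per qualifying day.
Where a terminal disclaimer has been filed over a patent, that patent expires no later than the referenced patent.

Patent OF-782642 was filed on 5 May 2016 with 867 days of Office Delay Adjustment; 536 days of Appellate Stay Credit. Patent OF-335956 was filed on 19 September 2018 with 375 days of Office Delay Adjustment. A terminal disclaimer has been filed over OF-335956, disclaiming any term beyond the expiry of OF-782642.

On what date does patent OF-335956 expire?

Natural term of OF-335956:
  Base: filing + 23 years → 19 September 2041.
  Office Delay Adjustment: +375 days → 29 September 2042.
Expiry of referenced patent OF-782642:
  Base: filing + 23 years → 5 May 2039.
  Office Delay Adjustment: +867 days → 18 September 2041.
  Appellate Stay Credit: +536 days → 8 March 2043.
Terminal disclaimer: OF-335956 expires on the earlier of 29 September 2042 and 8 March 2043.

September 29, 2042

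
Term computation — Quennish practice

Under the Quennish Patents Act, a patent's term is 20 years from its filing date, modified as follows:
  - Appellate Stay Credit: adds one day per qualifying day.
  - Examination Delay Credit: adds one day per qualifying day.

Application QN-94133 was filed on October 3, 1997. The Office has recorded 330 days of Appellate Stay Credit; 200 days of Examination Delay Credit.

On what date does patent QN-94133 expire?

2019-03-17

Base term: filing date + 20 years → 3 October 2017.
Appellate Stay Credit: +330 days → 29 August 2018.
Examination Delay Credit: +200 days → 17 March 2019.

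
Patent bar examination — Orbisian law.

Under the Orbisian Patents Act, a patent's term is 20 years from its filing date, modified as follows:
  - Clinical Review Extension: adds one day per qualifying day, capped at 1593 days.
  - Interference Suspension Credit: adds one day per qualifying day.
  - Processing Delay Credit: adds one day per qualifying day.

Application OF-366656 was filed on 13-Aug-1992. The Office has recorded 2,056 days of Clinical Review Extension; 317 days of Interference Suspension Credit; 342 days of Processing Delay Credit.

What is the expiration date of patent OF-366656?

October 13, 2018

Base term: filing date + 20 years → 13 August 2012.
Clinical Review Extension: 2056 days claimed exceeds the 1593-day cap, so +1593 days → 23 December 2016.
Interference Suspension Credit: +317 days → 5 November 2017.
Processing Delay Credit: +342 days → 13 October 2018.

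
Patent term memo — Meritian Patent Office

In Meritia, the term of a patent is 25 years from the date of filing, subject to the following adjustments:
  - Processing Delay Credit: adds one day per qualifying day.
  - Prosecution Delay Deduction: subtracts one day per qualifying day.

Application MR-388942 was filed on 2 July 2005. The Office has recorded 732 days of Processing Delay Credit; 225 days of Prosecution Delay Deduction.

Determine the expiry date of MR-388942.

Base term: filing date + 25 years → 2 July 2030.
Processing Delay Credit: +732 days → 3 July 2032.
Prosecution Delay Deduction: −225 days → 21 November 2031.

2031-11-21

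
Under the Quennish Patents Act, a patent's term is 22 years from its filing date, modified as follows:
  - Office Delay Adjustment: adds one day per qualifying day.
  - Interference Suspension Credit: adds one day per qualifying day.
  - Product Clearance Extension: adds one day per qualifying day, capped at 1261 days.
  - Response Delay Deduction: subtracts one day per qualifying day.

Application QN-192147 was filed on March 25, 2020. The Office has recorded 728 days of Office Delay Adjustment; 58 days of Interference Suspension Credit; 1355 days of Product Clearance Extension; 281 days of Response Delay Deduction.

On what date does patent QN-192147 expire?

2047-01-24

Base term: filing date + 22 years → 25 March 2042.
Office Delay Adjustment: +728 days → 22 March 2044.
Interference Suspension Credit: +58 days → 19 May 2044.
Product Clearance Extension: 1355 days claimed exceeds the 1261-day cap, so +1261 days → 1 November 2047.
Response Delay Deduction: −281 days → 24 January 2047.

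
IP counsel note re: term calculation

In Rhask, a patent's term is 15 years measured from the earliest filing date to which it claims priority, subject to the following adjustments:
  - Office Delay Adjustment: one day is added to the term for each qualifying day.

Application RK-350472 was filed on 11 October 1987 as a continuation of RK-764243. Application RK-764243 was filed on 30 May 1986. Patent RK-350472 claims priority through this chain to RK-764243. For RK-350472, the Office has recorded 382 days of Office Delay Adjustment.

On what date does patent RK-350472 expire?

Earliest priority filing: 30 May 1986.
Base term: 30 May 1986 + 15 years → 30 May 2001.
Office Delay Adjustment: +382 days → 16 June 2002.

June 16, 2002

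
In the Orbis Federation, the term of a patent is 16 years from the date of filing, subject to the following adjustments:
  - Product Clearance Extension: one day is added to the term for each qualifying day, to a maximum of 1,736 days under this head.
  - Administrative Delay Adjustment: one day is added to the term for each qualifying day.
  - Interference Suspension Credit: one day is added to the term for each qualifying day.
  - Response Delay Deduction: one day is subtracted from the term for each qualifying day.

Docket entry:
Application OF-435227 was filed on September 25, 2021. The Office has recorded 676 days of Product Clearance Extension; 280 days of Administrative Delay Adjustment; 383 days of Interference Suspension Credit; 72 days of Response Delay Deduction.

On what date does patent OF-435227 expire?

Base term: filing date + 16 years → 25 September 2037.
Product Clearance Extension: 676 days (within the 1736-day cap) → +676 days → 2 August 2039.
Administrative Delay Adjustment: +280 days → 8 May 2040.
Interference Suspension Credit: +383 days → 26 May 2041.
Response Delay Deduction: −72 days → 15 March 2041.

March 15, 2041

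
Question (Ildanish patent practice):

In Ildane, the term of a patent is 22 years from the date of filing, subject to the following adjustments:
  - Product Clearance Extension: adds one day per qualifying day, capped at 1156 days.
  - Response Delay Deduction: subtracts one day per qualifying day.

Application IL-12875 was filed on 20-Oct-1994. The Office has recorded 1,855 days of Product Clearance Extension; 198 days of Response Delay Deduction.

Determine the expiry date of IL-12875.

June 5, 2019

Base term: filing date + 22 years → 20 October 2016.
Product Clearance Extension: 1855 days claimed exceeds the 1156-day cap, so +1156 days → 20 December 2019.
Response Delay Deduction: −198 days → 5 June 2019.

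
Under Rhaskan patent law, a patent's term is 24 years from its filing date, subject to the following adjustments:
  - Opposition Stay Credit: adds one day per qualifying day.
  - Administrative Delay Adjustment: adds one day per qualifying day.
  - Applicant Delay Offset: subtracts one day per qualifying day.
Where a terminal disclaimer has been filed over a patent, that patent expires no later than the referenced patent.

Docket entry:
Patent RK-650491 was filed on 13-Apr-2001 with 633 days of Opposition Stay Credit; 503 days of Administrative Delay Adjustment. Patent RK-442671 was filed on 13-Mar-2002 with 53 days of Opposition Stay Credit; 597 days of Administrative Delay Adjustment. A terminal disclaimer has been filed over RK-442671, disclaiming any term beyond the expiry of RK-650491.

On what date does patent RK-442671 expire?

2027-12-23

Natural term of RK-442671:
  Base: filing + 24 years → 13 March 2026.
  Opposition Stay Credit: +53 days → 5 May 2026.
  Administrative Delay Adjustment: +597 days → 23 December 2027.
Expiry of referenced patent RK-650491:
  Base: filing + 24 years → 13 April 2025.
  Opposition Stay Credit: +633 days → 6 January 2027.
  Administrative Delay Adjustment: +503 days → 23 May 2028.
Terminal disclaimer: RK-442671 expires on the earlier of 23 December 2027 and 23 May 2028.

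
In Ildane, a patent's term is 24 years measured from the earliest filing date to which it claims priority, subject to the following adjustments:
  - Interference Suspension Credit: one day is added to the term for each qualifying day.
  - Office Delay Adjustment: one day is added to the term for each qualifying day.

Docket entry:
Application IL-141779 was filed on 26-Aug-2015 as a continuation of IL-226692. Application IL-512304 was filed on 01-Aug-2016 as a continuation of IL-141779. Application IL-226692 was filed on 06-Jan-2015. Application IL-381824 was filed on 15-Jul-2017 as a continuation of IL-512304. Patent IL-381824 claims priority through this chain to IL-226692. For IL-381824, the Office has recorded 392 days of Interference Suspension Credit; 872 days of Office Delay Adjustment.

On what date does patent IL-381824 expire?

2042-06-23

Earliest priority filing: 6 January 2015.
Base term: 6 January 2015 + 24 years → 6 January 2039.
Interference Suspension Credit: +392 days → 2 February 2040.
Office Delay Adjustment: +872 days → 23 June 2042.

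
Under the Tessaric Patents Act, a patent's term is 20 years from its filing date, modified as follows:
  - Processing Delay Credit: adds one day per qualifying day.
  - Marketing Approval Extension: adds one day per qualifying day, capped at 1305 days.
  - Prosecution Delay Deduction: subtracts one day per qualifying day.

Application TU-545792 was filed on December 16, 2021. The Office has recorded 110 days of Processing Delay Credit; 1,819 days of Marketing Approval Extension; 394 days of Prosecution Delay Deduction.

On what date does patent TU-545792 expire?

2044-10-02

Base term: filing date + 20 years → 16 December 2041.
Processing Delay Credit: +110 days → 5 April 2042.
Marketing Approval Extension: 1819 days claimed exceeds the 1305-day cap, so +1305 days → 31 October 2045.
Prosecution Delay Deduction: −394 days → 2 October 2044.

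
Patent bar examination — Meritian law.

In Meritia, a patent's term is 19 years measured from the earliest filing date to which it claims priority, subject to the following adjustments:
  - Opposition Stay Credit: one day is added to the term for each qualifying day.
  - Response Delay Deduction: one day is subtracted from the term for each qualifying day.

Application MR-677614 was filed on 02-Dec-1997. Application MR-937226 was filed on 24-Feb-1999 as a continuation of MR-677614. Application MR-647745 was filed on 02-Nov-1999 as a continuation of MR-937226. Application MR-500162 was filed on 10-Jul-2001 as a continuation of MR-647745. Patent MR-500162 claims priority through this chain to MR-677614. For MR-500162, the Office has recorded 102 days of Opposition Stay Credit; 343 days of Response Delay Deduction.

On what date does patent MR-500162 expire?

Earliest priority filing: 2 December 1997.
Base term: 2 December 1997 + 19 years → 2 December 2016.
Opposition Stay Credit: +102 days → 14 March 2017.
Response Delay Deduction: −343 days → 5 April 2016.

April 5, 2016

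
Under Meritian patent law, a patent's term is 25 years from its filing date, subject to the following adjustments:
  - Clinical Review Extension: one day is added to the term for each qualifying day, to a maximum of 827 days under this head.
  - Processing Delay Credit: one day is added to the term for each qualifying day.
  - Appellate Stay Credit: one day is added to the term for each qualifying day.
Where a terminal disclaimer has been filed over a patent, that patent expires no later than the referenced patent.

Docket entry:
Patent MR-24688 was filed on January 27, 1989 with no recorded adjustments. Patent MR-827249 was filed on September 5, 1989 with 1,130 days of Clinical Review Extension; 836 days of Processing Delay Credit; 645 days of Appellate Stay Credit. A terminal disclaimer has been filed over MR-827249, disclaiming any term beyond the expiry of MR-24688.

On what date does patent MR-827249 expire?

2014-01-27

Natural term of MR-827249:
  Base: filing + 25 years → 5 September 2014.
  Clinical Review Extension: 1130 days claimed exceeds the 827-day cap, so +827 days → 10 December 2016.
  Processing Delay Credit: +836 days → 26 March 2019.
  Appellate Stay Credit: +645 days → 30 December 2020.
Expiry of referenced patent MR-24688:
  Base: filing + 25 years → 27 January 2014.
Terminal disclaimer: MR-827249 expires on the earlier of 30 December 2020 and 27 January 2014.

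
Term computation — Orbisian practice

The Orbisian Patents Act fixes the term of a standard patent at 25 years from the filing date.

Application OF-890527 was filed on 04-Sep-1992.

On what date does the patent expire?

Filing date + 25 years → 4 September 2017.

2017-09-04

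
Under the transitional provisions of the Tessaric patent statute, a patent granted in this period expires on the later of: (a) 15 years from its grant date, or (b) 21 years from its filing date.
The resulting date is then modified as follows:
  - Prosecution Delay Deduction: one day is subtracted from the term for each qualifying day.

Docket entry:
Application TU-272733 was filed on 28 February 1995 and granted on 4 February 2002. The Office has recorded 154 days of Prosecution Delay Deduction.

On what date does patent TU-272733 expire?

(a) grant + 15 years → 4 February 2017.
(b) filing + 21 years → 28 February 2016.
Later of the two: 4 February 2017.
Prosecution Delay Deduction: −154 days → 3 September 2016.

2016-09-03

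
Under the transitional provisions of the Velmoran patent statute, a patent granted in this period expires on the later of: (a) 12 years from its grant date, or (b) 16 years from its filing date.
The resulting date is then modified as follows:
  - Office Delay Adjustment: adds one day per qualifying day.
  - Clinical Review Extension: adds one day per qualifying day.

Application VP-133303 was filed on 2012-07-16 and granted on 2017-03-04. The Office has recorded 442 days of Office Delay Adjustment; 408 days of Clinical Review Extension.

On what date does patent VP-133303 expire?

(a) grant + 12 years → 4 March 2029.
(b) filing + 16 years → 16 July 2028.
Later of the two: 4 March 2029.
Office Delay Adjustment: +442 days → 20 May 2030.
Clinical Review Extension: +408 days → 2 July 2031.

2031-07-02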